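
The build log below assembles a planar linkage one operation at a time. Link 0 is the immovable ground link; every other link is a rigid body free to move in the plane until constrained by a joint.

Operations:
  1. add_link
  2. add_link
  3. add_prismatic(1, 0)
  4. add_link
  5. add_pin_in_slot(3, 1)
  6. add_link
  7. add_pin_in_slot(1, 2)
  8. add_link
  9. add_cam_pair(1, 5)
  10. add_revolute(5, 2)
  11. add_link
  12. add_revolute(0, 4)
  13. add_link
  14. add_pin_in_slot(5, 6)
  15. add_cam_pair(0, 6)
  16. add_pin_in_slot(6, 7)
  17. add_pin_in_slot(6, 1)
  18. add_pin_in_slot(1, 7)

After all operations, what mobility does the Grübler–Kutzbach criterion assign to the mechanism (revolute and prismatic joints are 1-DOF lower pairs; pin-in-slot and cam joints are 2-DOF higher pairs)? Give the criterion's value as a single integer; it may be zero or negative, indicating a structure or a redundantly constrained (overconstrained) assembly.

(L,J1,J2)=(1,0,0); link0 fixed
link1: (2,0,0)
link2: (3,0,0)
P 1-0 [J1]: (3,1,0)
link3: (4,1,0)
PS 3-1 [J2]: (4,1,1)
link4: (5,1,1)
PS 1-2 [J2]: (5,1,2)
link5: (6,1,2)
C 1-5 [J2]: (6,1,3)
R 5-2 [J1]: (6,2,3)
link6: (7,2,3)
R 0-4 [J1]: (7,3,3)
link7: (8,3,3)
PS 5-6 [J2]: (8,3,4)
C 0-6 [J2]: (8,3,5)
PS 6-7 [J2]: (8,3,6)
PS 6-1 [J2]: (8,3,7)
PS 1-7 [J2]: (8,3,8)
Grübler: 3·7 − 2·3 − 8 = 7

M = 7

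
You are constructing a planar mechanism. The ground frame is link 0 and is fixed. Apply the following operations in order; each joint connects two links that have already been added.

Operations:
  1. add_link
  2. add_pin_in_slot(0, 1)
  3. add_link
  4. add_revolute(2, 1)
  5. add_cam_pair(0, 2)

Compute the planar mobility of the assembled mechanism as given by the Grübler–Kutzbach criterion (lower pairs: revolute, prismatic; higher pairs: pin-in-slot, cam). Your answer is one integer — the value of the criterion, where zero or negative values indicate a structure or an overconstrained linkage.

M = 2

L=1 J1=0 J2=0
add link → L=2 J1=0 J2=0
PS@0,1 dof=2 J2 → L=2 J1=0 J2=1
add link → L=3 J1=0 J2=1
R@2,1 dof=1 J1 → L=3 J1=1 J2=1
C@0,2 dof=2 J2 → L=3 J1=1 J2=2
M=3(L−1)−2J1−J2=3·2−2·1−2=2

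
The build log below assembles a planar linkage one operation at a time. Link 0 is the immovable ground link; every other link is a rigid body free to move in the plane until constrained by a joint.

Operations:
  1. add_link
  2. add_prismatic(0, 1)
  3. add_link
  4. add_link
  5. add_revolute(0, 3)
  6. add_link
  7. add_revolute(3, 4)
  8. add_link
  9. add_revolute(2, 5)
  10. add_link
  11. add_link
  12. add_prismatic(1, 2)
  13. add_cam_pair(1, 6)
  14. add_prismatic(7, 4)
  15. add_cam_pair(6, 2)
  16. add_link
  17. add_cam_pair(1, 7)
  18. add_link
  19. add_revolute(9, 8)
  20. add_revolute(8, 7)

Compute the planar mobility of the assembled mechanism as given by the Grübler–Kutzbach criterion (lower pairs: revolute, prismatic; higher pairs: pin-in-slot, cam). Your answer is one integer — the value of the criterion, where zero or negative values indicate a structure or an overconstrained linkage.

[1;0;0] (link 0 is ground)
L+ [2;0;0]
P(0,1)∈J1 [2;1;0]
L+ [3;1;0]
L+ [4;1;0]
R(0,3)∈J1 [4;2;0]
L+ [5;2;0]
R(3,4)∈J1 [5;3;0]
L+ [6;3;0]
R(2,5)∈J1 [6;4;0]
L+ [7;4;0]
L+ [8;4;0]
P(1,2)∈J1 [8;5;0]
C(1,6)∈J2 [8;5;1]
P(7,4)∈J1 [8;6;1]
C(6,2)∈J2 [8;6;2]
L+ [9;6;2]
C(1,7)∈J2 [9;6;3]
L+ [10;6;3]
R(9,8)∈J1 [10;7;3]
R(8,7)∈J1 [10;8;3]
mobility = 27 − 16 − 3 = 8

M = 8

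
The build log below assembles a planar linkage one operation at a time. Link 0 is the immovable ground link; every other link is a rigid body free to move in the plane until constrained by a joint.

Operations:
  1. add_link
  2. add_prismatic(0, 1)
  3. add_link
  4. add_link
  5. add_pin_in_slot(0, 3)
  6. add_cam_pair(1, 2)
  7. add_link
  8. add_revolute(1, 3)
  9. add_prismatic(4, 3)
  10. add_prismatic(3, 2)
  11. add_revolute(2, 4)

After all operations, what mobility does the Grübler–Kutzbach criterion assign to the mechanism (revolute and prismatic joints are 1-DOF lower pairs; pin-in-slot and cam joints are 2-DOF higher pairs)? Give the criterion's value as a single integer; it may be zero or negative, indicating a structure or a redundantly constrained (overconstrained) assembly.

M = 0

L=1 J1=0 J2=0
add link → L=2 J1=0 J2=0
P@0,1 dof=1 J1 → L=2 J1=1 J2=0
add link → L=3 J1=1 J2=0
add link → L=4 J1=1 J2=0
PS@0,3 dof=2 J2 → L=4 J1=1 J2=1
C@1,2 dof=2 J2 → L=4 J1=1 J2=2
add link → L=5 J1=1 J2=2
R@1,3 dof=1 J1 → L=5 J1=2 J2=2
P@4,3 dof=1 J1 → L=5 J1=3 J2=2
P@3,2 dof=1 J1 → L=5 J1=4 J2=2
R@2,4 dof=1 J1 → L=5 J1=5 J2=2
M=3(L−1)−2J1−J2=3·4−2·5−2=0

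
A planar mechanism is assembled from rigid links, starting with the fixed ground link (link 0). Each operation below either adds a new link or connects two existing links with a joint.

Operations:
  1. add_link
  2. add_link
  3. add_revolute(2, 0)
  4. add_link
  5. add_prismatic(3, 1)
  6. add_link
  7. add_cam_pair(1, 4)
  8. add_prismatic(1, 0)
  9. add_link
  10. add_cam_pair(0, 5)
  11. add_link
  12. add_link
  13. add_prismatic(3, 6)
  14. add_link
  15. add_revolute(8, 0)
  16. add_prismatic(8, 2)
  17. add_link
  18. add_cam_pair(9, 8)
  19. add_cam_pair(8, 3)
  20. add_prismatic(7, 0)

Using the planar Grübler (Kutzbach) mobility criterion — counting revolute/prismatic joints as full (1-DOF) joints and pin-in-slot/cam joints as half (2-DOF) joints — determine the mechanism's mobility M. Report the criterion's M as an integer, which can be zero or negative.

M = 9

[1;0;0] (link 0 is ground)
L+ [2;0;0]
L+ [3;0;0]
R(2,0)∈J1 [3;1;0]
L+ [4;1;0]
P(3,1)∈J1 [4;2;0]
L+ [5;2;0]
C(1,4)∈J2 [5;2;1]
P(1,0)∈J1 [5;3;1]
L+ [6;3;1]
C(0,5)∈J2 [6;3;2]
L+ [7;3;2]
L+ [8;3;2]
P(3,6)∈J1 [8;4;2]
L+ [9;4;2]
R(8,0)∈J1 [9;5;2]
P(8,2)∈J1 [9;6;2]
L+ [10;6;2]
C(9,8)∈J2 [10;6;3]
C(8,3)∈J2 [10;6;4]
P(7,0)∈J1 [10;7;4]
mobility = 27 − 14 − 4 = 9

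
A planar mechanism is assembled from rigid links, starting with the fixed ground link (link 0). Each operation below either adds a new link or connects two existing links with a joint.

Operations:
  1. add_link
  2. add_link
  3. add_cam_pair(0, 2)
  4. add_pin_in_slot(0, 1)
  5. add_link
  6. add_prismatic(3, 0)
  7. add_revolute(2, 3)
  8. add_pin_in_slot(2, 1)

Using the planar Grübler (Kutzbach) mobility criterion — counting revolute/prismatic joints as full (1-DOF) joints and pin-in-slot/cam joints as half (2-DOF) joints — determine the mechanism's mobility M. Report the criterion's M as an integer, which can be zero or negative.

L=1 J1=0 J2=0
add link → L=2 J1=0 J2=0
add link → L=3 J1=0 J2=0
C@0,2 dof=2 J2 → L=3 J1=0 J2=1
PS@0,1 dof=2 J2 → L=3 J1=0 J2=2
add link → L=4 J1=0 J2=2
P@3,0 dof=1 J1 → L=4 J1=1 J2=2
R@2,3 dof=1 J1 → L=4 J1=2 J2=2
PS@2,1 dof=2 J2 → L=4 J1=2 J2=3
M=3(L−1)−2J1−J2=3·3−2·2−3=2

M = 2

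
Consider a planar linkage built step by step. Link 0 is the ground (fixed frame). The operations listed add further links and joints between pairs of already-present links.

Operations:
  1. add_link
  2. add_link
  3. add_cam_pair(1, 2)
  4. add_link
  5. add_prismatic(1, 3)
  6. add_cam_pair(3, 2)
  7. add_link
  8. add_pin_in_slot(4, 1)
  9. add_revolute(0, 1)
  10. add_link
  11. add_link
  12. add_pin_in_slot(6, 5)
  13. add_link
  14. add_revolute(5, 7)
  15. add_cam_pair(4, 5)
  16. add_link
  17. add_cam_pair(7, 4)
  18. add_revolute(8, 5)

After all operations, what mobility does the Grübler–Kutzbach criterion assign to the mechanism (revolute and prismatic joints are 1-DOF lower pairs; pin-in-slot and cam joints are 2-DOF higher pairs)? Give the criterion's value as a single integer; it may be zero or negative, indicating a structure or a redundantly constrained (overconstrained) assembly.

ground; <1,0,0>
#1 <2,0,0>
#2 <3,0,0>
C:1↔2 J2 <3,0,1>
#3 <4,0,1>
P:1↔3 J1 <4,1,1>
C:3↔2 J2 <4,1,2>
#4 <5,1,2>
PS:4↔1 J2 <5,1,3>
R:0↔1 J1 <5,2,3>
#5 <6,2,3>
#6 <7,2,3>
PS:6↔5 J2 <7,2,4>
#7 <8,2,4>
R:5↔7 J1 <8,3,4>
C:4↔5 J2 <8,3,5>
#8 <9,3,5>
C:7↔4 J2 <9,3,6>
R:8↔5 J1 <9,4,6>
3×8 − 2×4 − 1×6 = 10

M = 10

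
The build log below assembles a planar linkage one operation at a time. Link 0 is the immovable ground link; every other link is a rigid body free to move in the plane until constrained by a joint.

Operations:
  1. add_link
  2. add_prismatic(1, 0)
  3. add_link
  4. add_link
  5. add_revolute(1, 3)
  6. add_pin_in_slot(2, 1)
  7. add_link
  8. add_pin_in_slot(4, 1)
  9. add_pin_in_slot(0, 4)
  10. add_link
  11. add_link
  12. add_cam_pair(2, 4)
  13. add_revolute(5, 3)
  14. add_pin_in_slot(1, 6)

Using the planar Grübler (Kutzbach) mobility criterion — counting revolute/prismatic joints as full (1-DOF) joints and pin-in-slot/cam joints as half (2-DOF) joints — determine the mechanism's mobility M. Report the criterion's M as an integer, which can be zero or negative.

ground; <1,0,0>
#1 <2,0,0>
P:1↔0 J1 <2,1,0>
#2 <3,1,0>
#3 <4,1,0>
R:1↔3 J1 <4,2,0>
PS:2↔1 J2 <4,2,1>
#4 <5,2,1>
PS:4↔1 J2 <5,2,2>
PS:0↔4 J2 <5,2,3>
#5 <6,2,3>
#6 <7,2,3>
C:2↔4 J2 <7,2,4>
R:5↔3 J1 <7,3,4>
PS:1↔6 J2 <7,3,5>
3×6 − 2×3 − 1×5 = 7

M = 7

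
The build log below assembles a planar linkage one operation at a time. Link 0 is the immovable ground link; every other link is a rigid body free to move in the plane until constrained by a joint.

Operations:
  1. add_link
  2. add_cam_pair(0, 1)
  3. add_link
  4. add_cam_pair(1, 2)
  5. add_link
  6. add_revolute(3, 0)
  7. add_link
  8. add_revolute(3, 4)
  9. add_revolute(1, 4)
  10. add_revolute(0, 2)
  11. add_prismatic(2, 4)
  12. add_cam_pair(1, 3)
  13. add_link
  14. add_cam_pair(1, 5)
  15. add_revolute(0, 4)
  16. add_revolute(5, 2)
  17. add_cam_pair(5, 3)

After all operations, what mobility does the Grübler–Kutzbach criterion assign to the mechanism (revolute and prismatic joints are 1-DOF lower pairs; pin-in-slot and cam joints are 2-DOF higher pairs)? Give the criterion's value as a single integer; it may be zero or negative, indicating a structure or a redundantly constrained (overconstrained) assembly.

M = -4

ground; <1,0,0>
#1 <2,0,0>
C:0↔1 J2 <2,0,1>
#2 <3,0,1>
C:1↔2 J2 <3,0,2>
#3 <4,0,2>
R:3↔0 J1 <4,1,2>
#4 <5,1,2>
R:3↔4 J1 <5,2,2>
R:1↔4 J1 <5,3,2>
R:0↔2 J1 <5,4,2>
P:2↔4 J1 <5,5,2>
C:1↔3 J2 <5,5,3>
#5 <6,5,3>
C:1↔5 J2 <6,5,4>
R:0↔4 J1 <6,6,4>
R:5↔2 J1 <6,7,4>
C:5↔3 J2 <6,7,5>
3×5 − 2×7 − 1×5 = -4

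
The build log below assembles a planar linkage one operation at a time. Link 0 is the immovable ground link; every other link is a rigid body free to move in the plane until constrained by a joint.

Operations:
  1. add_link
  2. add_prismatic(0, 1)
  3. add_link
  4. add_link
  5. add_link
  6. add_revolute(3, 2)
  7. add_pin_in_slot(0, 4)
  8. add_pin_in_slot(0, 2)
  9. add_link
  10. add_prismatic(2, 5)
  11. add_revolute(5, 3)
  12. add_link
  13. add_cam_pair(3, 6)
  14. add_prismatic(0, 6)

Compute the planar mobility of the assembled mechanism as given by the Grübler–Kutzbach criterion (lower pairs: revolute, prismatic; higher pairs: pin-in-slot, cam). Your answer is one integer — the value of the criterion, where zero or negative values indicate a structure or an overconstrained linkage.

M = 5

[1;0;0] (link 0 is ground)
L+ [2;0;0]
P(0,1)∈J1 [2;1;0]
L+ [3;1;0]
L+ [4;1;0]
L+ [5;1;0]
R(3,2)∈J1 [5;2;0]
PS(0,4)∈J2 [5;2;1]
PS(0,2)∈J2 [5;2;2]
L+ [6;2;2]
P(2,5)∈J1 [6;3;2]
R(5,3)∈J1 [6;4;2]
L+ [7;4;2]
C(3,6)∈J2 [7;4;3]
P(0,6)∈J1 [7;5;3]
mobility = 18 − 10 − 3 = 5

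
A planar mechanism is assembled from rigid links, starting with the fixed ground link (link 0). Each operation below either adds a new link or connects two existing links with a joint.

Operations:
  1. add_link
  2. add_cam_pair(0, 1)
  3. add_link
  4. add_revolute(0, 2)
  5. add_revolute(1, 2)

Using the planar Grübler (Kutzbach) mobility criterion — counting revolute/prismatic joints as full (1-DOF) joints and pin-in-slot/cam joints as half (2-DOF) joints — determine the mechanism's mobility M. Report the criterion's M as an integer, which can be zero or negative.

[1;0;0] (link 0 is ground)
L+ [2;0;0]
C(0,1)∈J2 [2;0;1]
L+ [3;0;1]
R(0,2)∈J1 [3;1;1]
R(1,2)∈J1 [3;2;1]
mobility = 6 − 4 − 1 = 1

M = 1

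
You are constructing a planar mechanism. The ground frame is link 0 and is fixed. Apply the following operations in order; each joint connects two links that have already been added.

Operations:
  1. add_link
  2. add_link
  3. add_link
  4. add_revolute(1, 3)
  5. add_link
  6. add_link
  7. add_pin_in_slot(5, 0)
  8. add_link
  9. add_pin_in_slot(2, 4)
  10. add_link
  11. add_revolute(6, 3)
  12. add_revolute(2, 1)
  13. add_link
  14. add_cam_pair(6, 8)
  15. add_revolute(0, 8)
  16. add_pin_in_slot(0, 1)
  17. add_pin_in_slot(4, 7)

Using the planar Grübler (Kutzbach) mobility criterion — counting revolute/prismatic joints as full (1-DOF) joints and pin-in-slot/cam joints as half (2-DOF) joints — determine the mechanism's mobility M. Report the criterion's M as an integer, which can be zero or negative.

[1;0;0] (link 0 is ground)
L+ [2;0;0]
L+ [3;0;0]
L+ [4;0;0]
R(1,3)∈J1 [4;1;0]
L+ [5;1;0]
L+ [6;1;0]
PS(5,0)∈J2 [6;1;1]
L+ [7;1;1]
PS(2,4)∈J2 [7;1;2]
L+ [8;1;2]
R(6,3)∈J1 [8;2;2]
R(2,1)∈J1 [8;3;2]
L+ [9;3;2]
C(6,8)∈J2 [9;3;3]
R(0,8)∈J1 [9;4;3]
PS(0,1)∈J2 [9;4;4]
PS(4,7)∈J2 [9;4;5]
mobility = 24 − 8 − 5 = 11

M = 11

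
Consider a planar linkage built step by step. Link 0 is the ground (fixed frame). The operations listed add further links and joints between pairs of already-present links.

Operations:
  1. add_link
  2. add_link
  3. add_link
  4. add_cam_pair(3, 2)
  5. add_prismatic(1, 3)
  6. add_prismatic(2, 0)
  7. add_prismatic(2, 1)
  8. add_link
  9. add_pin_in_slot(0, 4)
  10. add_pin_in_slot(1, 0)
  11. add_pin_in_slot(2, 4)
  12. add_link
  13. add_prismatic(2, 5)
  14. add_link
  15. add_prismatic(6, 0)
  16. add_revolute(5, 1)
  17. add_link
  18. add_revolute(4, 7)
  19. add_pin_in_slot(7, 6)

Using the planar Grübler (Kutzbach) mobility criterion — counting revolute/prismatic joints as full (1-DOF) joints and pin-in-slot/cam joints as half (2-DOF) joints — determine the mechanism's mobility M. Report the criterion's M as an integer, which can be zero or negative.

(L,J1,J2)=(1,0,0); link0 fixed
link1: (2,0,0)
link2: (3,0,0)
link3: (4,0,0)
C 3-2 [J2]: (4,0,1)
P 1-3 [J1]: (4,1,1)
P 2-0 [J1]: (4,2,1)
P 2-1 [J1]: (4,3,1)
link4: (5,3,1)
PS 0-4 [J2]: (5,3,2)
PS 1-0 [J2]: (5,3,3)
PS 2-4 [J2]: (5,3,4)
link5: (6,3,4)
P 2-5 [J1]: (6,4,4)
link6: (7,4,4)
P 6-0 [J1]: (7,5,4)
R 5-1 [J1]: (7,6,4)
link7: (8,6,4)
R 4-7 [J1]: (8,7,4)
PS 7-6 [J2]: (8,7,5)
Grübler: 3·7 − 2·7 − 5 = 2

M = 2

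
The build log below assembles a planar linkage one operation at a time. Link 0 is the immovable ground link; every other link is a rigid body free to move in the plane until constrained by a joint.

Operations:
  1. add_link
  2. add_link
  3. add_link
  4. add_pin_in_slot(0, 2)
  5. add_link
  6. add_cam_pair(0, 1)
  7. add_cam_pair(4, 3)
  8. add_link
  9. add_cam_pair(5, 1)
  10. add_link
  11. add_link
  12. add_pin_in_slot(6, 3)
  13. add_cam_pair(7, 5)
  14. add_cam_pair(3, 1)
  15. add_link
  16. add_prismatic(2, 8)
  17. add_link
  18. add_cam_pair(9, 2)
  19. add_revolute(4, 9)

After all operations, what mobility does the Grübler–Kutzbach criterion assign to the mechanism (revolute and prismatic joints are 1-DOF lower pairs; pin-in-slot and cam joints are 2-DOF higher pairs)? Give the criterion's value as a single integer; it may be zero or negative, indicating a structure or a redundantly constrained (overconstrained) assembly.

ground; <1,0,0>
#1 <2,0,0>
#2 <3,0,0>
#3 <4,0,0>
PS:0↔2 J2 <4,0,1>
#4 <5,0,1>
C:0↔1 J2 <5,0,2>
C:4↔3 J2 <5,0,3>
#5 <6,0,3>
C:5↔1 J2 <6,0,4>
#6 <7,0,4>
#7 <8,0,4>
PS:6↔3 J2 <8,0,5>
C:7↔5 J2 <8,0,6>
C:3↔1 J2 <8,0,7>
#8 <9,0,7>
P:2↔8 J1 <9,1,7>
#9 <10,1,7>
C:9↔2 J2 <10,1,8>
R:4↔9 J1 <10,2,8>
3×9 − 2×2 − 1×8 = 15

M = 15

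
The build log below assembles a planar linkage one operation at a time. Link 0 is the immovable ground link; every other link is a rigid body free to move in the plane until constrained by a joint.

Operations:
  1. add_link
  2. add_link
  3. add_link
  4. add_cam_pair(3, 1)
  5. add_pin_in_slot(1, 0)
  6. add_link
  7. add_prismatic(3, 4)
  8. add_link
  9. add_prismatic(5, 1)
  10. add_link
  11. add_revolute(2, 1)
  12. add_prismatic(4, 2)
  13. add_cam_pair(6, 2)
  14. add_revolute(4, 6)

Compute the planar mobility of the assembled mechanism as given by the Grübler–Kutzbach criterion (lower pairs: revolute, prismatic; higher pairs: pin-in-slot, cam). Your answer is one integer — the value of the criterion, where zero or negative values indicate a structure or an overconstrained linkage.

(L,J1,J2)=(1,0,0); link0 fixed
link1: (2,0,0)
link2: (3,0,0)
link3: (4,0,0)
C 3-1 [J2]: (4,0,1)
PS 1-0 [J2]: (4,0,2)
link4: (5,0,2)
P 3-4 [J1]: (5,1,2)
link5: (6,1,2)
P 5-1 [J1]: (6,2,2)
link6: (7,2,2)
R 2-1 [J1]: (7,3,2)
P 4-2 [J1]: (7,4,2)
C 6-2 [J2]: (7,4,3)
R 4-6 [J1]: (7,5,3)
Grübler: 3·6 − 2·5 − 3 = 5

M = 5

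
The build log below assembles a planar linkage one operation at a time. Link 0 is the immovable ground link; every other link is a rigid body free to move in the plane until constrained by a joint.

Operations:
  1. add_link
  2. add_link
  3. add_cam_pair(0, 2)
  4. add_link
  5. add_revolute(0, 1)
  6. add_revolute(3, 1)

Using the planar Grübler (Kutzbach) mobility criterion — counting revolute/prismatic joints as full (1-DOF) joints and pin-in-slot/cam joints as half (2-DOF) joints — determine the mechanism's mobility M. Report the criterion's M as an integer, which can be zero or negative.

ground; <1,0,0>
#1 <2,0,0>
#2 <3,0,0>
C:0↔2 J2 <3,0,1>
#3 <4,0,1>
R:0↔1 J1 <4,1,1>
R:3↔1 J1 <4,2,1>
3×3 − 2×2 − 1×1 = 4

M = 4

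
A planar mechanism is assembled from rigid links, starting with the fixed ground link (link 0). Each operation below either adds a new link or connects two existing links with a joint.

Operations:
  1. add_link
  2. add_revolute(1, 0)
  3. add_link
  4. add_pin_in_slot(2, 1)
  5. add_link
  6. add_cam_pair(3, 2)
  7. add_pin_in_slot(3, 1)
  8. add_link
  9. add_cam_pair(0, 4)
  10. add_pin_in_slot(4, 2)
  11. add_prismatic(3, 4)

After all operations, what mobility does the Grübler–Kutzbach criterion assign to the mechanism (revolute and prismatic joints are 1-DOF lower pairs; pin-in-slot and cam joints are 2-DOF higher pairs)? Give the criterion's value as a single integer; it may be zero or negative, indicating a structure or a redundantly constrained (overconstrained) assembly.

ground; <1,0,0>
#1 <2,0,0>
R:1↔0 J1 <2,1,0>
#2 <3,1,0>
PS:2↔1 J2 <3,1,1>
#3 <4,1,1>
C:3↔2 J2 <4,1,2>
PS:3↔1 J2 <4,1,3>
#4 <5,1,3>
C:0↔4 J2 <5,1,4>
PS:4↔2 J2 <5,1,5>
P:3↔4 J1 <5,2,5>
3×4 − 2×2 − 1×5 = 3

M = 3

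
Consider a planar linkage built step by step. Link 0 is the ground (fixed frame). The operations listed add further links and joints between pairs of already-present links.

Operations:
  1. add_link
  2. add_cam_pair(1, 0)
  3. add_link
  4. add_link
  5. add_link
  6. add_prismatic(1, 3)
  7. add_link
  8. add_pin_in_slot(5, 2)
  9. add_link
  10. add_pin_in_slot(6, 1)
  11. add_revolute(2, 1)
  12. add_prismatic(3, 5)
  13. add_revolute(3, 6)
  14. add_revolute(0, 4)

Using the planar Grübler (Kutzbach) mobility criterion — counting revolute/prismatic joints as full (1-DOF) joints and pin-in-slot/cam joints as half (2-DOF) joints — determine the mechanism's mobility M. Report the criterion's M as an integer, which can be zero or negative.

(L,J1,J2)=(1,0,0); link0 fixed
link1: (2,0,0)
C 1-0 [J2]: (2,0,1)
link2: (3,0,1)
link3: (4,0,1)
link4: (5,0,1)
P 1-3 [J1]: (5,1,1)
link5: (6,1,1)
PS 5-2 [J2]: (6,1,2)
link6: (7,1,2)
PS 6-1 [J2]: (7,1,3)
R 2-1 [J1]: (7,2,3)
P 3-5 [J1]: (7,3,3)
R 3-6 [J1]: (7,4,3)
R 0-4 [J1]: (7,5,3)
Grübler: 3·6 − 2·5 − 3 = 5

M = 5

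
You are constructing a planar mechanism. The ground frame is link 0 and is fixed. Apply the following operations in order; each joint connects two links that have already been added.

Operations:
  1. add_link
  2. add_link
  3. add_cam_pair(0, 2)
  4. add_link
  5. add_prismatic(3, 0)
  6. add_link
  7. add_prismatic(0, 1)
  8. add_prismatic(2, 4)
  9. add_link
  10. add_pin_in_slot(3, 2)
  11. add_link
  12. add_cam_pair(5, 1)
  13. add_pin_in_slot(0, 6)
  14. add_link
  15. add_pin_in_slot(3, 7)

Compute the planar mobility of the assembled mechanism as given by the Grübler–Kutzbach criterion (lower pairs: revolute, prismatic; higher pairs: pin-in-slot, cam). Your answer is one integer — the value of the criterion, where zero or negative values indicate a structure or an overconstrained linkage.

M = 10

[1;0;0] (link 0 is ground)
L+ [2;0;0]
L+ [3;0;0]
C(0,2)∈J2 [3;0;1]
L+ [4;0;1]
P(3,0)∈J1 [4;1;1]
L+ [5;1;1]
P(0,1)∈J1 [5;2;1]
P(2,4)∈J1 [5;3;1]
L+ [6;3;1]
PS(3,2)∈J2 [6;3;2]
L+ [7;3;2]
C(5,1)∈J2 [7;3;3]
PS(0,6)∈J2 [7;3;4]
L+ [8;3;4]
PS(3,7)∈J2 [8;3;5]
mobility = 21 − 6 − 5 = 10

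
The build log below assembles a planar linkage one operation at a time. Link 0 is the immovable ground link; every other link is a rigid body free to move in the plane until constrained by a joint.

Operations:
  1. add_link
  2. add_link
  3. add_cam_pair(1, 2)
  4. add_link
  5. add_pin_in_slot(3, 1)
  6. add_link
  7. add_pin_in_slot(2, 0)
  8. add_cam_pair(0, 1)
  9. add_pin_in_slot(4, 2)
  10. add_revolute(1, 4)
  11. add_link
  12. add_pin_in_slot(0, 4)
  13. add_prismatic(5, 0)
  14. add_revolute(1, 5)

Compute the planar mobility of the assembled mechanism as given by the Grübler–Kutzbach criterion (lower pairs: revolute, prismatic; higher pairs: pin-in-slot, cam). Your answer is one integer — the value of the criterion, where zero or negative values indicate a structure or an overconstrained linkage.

(L,J1,J2)=(1,0,0); link0 fixed
link1: (2,0,0)
link2: (3,0,0)
C 1-2 [J2]: (3,0,1)
link3: (4,0,1)
PS 3-1 [J2]: (4,0,2)
link4: (5,0,2)
PS 2-0 [J2]: (5,0,3)
C 0-1 [J2]: (5,0,4)
PS 4-2 [J2]: (5,0,5)
R 1-4 [J1]: (5,1,5)
link5: (6,1,5)
PS 0-4 [J2]: (6,1,6)
P 5-0 [J1]: (6,2,6)
R 1-5 [J1]: (6,3,6)
Grübler: 3·5 − 2·3 − 6 = 3

M = 3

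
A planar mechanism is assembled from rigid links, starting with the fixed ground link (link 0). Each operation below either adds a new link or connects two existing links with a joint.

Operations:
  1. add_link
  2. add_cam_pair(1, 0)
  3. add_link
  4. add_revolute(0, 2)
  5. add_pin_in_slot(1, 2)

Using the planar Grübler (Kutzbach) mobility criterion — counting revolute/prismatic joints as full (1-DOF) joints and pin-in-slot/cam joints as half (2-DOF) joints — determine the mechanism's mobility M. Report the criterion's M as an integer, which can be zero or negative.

M = 2

L=1 J1=0 J2=0
add link → L=2 J1=0 J2=0
C@1,0 dof=2 J2 → L=2 J1=0 J2=1
add link → L=3 J1=0 J2=1
R@0,2 dof=1 J1 → L=3 J1=1 J2=1
PS@1,2 dof=2 J2 → L=3 J1=1 J2=2
M=3(L−1)−2J1−J2=3·2−2·1−2=2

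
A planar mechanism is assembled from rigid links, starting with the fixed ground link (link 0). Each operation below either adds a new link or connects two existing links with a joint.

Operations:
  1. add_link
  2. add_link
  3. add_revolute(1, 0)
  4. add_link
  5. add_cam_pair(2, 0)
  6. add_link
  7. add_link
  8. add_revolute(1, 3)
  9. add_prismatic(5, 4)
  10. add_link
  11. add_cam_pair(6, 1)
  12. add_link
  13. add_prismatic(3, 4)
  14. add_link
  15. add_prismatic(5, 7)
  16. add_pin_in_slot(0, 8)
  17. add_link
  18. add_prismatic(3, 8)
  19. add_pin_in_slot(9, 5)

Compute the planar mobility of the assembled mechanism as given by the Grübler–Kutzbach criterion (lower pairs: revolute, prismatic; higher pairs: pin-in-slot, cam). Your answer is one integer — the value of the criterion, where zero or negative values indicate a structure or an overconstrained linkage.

L=1 J1=0 J2=0
add link → L=2 J1=0 J2=0
add link → L=3 J1=0 J2=0
R@1,0 dof=1 J1 → L=3 J1=1 J2=0
add link → L=4 J1=1 J2=0
C@2,0 dof=2 J2 → L=4 J1=1 J2=1
add link → L=5 J1=1 J2=1
add link → L=6 J1=1 J2=1
R@1,3 dof=1 J1 → L=6 J1=2 J2=1
P@5,4 dof=1 J1 → L=6 J1=3 J2=1
add link → L=7 J1=3 J2=1
C@6,1 dof=2 J2 → L=7 J1=3 J2=2
add link → L=8 J1=3 J2=2
P@3,4 dof=1 J1 → L=8 J1=4 J2=2
add link → L=9 J1=4 J2=2
P@5,7 dof=1 J1 → L=9 J1=5 J2=2
PS@0,8 dof=2 J2 → L=9 J1=5 J2=3
add link → L=10 J1=5 J2=3
P@3,8 dof=1 J1 → L=10 J1=6 J2=3
PS@9,5 dof=2 J2 → L=10 J1=6 J2=4
M=3(L−1)−2J1−J2=3·9−2·6−4=11

M = 11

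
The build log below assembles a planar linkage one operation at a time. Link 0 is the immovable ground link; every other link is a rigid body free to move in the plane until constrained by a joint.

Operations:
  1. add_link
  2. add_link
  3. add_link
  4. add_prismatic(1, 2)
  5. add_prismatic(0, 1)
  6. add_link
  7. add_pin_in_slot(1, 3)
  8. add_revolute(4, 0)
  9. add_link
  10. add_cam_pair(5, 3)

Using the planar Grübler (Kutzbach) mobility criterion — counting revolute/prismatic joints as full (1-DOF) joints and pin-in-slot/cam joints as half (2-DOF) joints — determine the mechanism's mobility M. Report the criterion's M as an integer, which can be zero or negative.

link 0 = ground. State L|J1|J2 = 1|0|0
+link1  2|0|0
+link2  3|0|0
+link3  4|0|0
P(1,2) f=1→J1  4|1|0
P(0,1) f=1→J1  4|2|0
+link4  5|2|0
PS(1,3) f=2→J2  5|2|1
R(4,0) f=1→J1  5|3|1
+link5  6|3|1
C(5,3) f=2→J2  6|3|2
M = 3(6−1)−2·3−2 = 15−6−2 = 7

M = 7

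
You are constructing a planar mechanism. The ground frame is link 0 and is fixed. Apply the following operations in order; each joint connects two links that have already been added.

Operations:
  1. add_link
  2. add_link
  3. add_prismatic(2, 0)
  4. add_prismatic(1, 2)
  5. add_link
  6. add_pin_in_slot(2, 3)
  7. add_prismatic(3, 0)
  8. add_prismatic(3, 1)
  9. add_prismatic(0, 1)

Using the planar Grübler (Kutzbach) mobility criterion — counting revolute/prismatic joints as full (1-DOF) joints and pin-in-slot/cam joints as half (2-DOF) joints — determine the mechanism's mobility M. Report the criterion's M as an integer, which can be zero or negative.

M = -2

(L,J1,J2)=(1,0,0); link0 fixed
link1: (2,0,0)
link2: (3,0,0)
P 2-0 [J1]: (3,1,0)
P 1-2 [J1]: (3,2,0)
link3: (4,2,0)
PS 2-3 [J2]: (4,2,1)
P 3-0 [J1]: (4,3,1)
P 3-1 [J1]: (4,4,1)
P 0-1 [J1]: (4,5,1)
Grübler: 3·3 − 2·5 − 1 = -2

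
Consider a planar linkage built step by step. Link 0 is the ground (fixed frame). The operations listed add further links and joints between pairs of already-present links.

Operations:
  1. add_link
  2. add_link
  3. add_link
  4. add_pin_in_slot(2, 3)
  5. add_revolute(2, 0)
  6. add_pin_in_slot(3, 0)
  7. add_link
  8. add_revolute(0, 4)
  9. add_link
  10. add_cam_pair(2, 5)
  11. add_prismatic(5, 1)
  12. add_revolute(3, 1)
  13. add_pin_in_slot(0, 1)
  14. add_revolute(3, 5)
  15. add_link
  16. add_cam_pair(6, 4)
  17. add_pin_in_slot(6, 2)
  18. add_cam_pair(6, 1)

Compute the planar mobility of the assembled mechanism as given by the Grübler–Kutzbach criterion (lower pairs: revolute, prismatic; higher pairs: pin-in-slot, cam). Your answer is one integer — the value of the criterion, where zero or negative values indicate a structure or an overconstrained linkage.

M = 1

L=1 J1=0 J2=0
add link → L=2 J1=0 J2=0
add link → L=3 J1=0 J2=0
add link → L=4 J1=0 J2=0
PS@2,3 dof=2 J2 → L=4 J1=0 J2=1
R@2,0 dof=1 J1 → L=4 J1=1 J2=1
PS@3,0 dof=2 J2 → L=4 J1=1 J2=2
add link → L=5 J1=1 J2=2
R@0,4 dof=1 J1 → L=5 J1=2 J2=2
add link → L=6 J1=2 J2=2
C@2,5 dof=2 J2 → L=6 J1=2 J2=3
P@5,1 dof=1 J1 → L=6 J1=3 J2=3
R@3,1 dof=1 J1 → L=6 J1=4 J2=3
PS@0,1 dof=2 J2 → L=6 J1=4 J2=4
R@3,5 dof=1 J1 → L=6 J1=5 J2=4
add link → L=7 J1=5 J2=4
C@6,4 dof=2 J2 → L=7 J1=5 J2=5
PS@6,2 dof=2 J2 → L=7 J1=5 J2=6
C@6,1 dof=2 J2 → L=7 J1=5 J2=7
M=3(L−1)−2J1−J2=3·6−2·5−7=1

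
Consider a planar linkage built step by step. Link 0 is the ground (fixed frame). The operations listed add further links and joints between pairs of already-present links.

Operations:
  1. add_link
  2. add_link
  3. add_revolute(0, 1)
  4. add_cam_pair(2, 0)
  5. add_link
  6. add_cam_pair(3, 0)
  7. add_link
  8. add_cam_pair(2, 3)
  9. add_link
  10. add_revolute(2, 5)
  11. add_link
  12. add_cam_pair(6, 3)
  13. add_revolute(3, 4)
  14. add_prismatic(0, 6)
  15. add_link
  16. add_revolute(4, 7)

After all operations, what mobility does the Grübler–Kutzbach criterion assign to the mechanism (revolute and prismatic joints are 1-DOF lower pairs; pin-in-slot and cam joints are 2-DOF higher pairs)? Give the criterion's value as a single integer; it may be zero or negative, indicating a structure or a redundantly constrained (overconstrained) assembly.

M = 7

link 0 = ground. State L|J1|J2 = 1|0|0
+link1  2|0|0
+link2  3|0|0
R(0,1) f=1→J1  3|1|0
C(2,0) f=2→J2  3|1|1
+link3  4|1|1
C(3,0) f=2→J2  4|1|2
+link4  5|1|2
C(2,3) f=2→J2  5|1|3
+link5  6|1|3
R(2,5) f=1→J1  6|2|3
+link6  7|2|3
C(6,3) f=2→J2  7|2|4
R(3,4) f=1→J1  7|3|4
P(0,6) f=1→J1  7|4|4
+link7  8|4|4
R(4,7) f=1→J1  8|5|4
M = 3(8−1)−2·5−4 = 21−10−4 = 7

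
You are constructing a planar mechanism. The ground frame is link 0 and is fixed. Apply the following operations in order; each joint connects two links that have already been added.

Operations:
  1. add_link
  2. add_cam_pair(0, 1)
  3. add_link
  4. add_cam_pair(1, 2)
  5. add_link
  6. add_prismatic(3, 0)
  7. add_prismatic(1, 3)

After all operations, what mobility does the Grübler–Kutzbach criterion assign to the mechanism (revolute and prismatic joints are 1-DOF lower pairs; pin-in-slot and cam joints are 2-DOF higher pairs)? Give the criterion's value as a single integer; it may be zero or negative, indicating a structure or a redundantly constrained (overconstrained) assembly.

M = 3

link 0 = ground. State L|J1|J2 = 1|0|0
+link1  2|0|0
C(0,1) f=2→J2  2|0|1
+link2  3|0|1
C(1,2) f=2→J2  3|0|2
+link3  4|0|2
P(3,0) f=1→J1  4|1|2
P(1,3) f=1→J1  4|2|2
M = 3(4−1)−2·2−2 = 9−4−2 = 3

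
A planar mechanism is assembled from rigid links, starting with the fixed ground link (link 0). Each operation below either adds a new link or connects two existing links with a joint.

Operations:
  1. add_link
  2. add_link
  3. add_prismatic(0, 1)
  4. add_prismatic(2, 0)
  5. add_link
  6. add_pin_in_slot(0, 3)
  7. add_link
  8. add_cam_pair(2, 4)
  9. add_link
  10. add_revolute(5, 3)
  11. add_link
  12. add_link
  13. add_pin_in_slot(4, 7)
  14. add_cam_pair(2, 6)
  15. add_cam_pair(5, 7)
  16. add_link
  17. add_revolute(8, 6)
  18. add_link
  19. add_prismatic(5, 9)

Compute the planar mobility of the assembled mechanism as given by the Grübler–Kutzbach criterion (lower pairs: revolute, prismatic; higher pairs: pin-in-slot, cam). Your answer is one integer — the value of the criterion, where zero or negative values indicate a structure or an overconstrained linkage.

ground; <1,0,0>
#1 <2,0,0>
#2 <3,0,0>
P:0↔1 J1 <3,1,0>
P:2↔0 J1 <3,2,0>
#3 <4,2,0>
PS:0↔3 J2 <4,2,1>
#4 <5,2,1>
C:2↔4 J2 <5,2,2>
#5 <6,2,2>
R:5↔3 J1 <6,3,2>
#6 <7,3,2>
#7 <8,3,2>
PS:4↔7 J2 <8,3,3>
C:2↔6 J2 <8,3,4>
C:5↔7 J2 <8,3,5>
#8 <9,3,5>
R:8↔6 J1 <9,4,5>
#9 <10,4,5>
P:5↔9 J1 <10,5,5>
3×9 − 2×5 − 1×5 = 12

M = 12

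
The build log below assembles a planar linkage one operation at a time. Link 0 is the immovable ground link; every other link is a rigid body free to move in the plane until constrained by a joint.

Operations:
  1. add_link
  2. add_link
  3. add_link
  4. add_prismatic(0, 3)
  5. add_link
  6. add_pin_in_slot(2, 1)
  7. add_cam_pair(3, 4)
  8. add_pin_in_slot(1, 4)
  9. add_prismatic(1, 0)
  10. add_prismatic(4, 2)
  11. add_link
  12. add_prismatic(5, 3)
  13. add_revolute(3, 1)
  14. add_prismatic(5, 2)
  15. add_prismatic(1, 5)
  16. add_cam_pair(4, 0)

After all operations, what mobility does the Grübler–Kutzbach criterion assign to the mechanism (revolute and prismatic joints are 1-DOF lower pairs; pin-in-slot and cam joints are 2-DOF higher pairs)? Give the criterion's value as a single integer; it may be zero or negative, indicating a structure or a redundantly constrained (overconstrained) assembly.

(L,J1,J2)=(1,0,0); link0 fixed
link1: (2,0,0)
link2: (3,0,0)
link3: (4,0,0)
P 0-3 [J1]: (4,1,0)
link4: (5,1,0)
PS 2-1 [J2]: (5,1,1)
C 3-4 [J2]: (5,1,2)
PS 1-4 [J2]: (5,1,3)
P 1-0 [J1]: (5,2,3)
P 4-2 [J1]: (5,3,3)
link5: (6,3,3)
P 5-3 [J1]: (6,4,3)
R 3-1 [J1]: (6,5,3)
P 5-2 [J1]: (6,6,3)
P 1-5 [J1]: (6,7,3)
C 4-0 [J2]: (6,7,4)
Grübler: 3·5 − 2·7 − 4 = -3

M = -3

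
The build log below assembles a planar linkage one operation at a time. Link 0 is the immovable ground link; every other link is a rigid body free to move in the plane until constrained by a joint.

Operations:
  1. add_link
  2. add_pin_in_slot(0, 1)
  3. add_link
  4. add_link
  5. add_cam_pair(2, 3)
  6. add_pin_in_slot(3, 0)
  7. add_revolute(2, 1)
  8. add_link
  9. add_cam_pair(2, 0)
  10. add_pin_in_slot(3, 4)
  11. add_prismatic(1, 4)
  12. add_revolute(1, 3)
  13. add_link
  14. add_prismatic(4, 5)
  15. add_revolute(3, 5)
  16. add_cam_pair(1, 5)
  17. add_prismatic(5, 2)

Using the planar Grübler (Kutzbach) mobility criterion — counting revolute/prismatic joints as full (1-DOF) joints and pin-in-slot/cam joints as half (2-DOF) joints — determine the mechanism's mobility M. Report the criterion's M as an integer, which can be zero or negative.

[1;0;0] (link 0 is ground)
L+ [2;0;0]
PS(0,1)∈J2 [2;0;1]
L+ [3;0;1]
L+ [4;0;1]
C(2,3)∈J2 [4;0;2]
PS(3,0)∈J2 [4;0;3]
R(2,1)∈J1 [4;1;3]
L+ [5;1;3]
C(2,0)∈J2 [5;1;4]
PS(3,4)∈J2 [5;1;5]
P(1,4)∈J1 [5;2;5]
R(1,3)∈J1 [5;3;5]
L+ [6;3;5]
P(4,5)∈J1 [6;4;5]
R(3,5)∈J1 [6;5;5]
C(1,5)∈J2 [6;5;6]
P(5,2)∈J1 [6;6;6]
mobility = 15 − 12 − 6 = -3

M = -3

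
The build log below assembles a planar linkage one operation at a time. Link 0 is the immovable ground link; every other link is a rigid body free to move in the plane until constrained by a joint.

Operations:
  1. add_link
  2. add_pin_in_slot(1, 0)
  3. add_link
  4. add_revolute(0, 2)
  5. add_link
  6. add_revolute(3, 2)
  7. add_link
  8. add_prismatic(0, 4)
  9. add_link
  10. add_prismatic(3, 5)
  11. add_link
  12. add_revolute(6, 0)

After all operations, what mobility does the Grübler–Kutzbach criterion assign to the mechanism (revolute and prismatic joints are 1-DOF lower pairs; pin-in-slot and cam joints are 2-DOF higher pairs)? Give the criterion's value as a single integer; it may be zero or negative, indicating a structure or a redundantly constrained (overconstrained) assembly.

link 0 = ground. State L|J1|J2 = 1|0|0
+link1  2|0|0
PS(1,0) f=2→J2  2|0|1
+link2  3|0|1
R(0,2) f=1→J1  3|1|1
+link3  4|1|1
R(3,2) f=1→J1  4|2|1
+link4  5|2|1
P(0,4) f=1→J1  5|3|1
+link5  6|3|1
P(3,5) f=1→J1  6|4|1
+link6  7|4|1
R(6,0) f=1→J1  7|5|1
M = 3(7−1)−2·5−1 = 18−10−1 = 7

M = 7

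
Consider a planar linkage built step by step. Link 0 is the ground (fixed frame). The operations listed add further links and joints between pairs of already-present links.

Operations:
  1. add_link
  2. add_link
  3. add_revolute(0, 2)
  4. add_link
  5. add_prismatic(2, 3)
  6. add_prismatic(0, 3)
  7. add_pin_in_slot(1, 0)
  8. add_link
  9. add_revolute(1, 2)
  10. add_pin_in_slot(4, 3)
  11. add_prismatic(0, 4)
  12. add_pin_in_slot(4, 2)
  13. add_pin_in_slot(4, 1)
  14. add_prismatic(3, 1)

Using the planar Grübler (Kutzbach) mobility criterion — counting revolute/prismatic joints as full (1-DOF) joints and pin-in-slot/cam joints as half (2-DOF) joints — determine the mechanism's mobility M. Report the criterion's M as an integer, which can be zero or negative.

M = -4

(L,J1,J2)=(1,0,0); link0 fixed
link1: (2,0,0)
link2: (3,0,0)
R 0-2 [J1]: (3,1,0)
link3: (4,1,0)
P 2-3 [J1]: (4,2,0)
P 0-3 [J1]: (4,3,0)
PS 1-0 [J2]: (4,3,1)
link4: (5,3,1)
R 1-2 [J1]: (5,4,1)
PS 4-3 [J2]: (5,4,2)
P 0-4 [J1]: (5,5,2)
PS 4-2 [J2]: (5,5,3)
PS 4-1 [J2]: (5,5,4)
P 3-1 [J1]: (5,6,4)
Grübler: 3·4 − 2·6 − 4 = -4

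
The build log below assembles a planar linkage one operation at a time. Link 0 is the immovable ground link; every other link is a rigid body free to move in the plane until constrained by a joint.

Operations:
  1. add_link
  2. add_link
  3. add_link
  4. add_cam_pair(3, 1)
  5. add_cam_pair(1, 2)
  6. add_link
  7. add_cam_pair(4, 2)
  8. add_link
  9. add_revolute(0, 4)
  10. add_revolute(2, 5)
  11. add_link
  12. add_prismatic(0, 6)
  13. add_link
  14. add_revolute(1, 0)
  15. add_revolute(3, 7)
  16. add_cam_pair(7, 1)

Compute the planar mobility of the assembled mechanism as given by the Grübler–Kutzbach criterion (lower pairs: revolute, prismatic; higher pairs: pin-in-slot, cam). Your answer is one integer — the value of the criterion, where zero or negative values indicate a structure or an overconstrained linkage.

M = 7

link 0 = ground. State L|J1|J2 = 1|0|0
+link1  2|0|0
+link2  3|0|0
+link3  4|0|0
C(3,1) f=2→J2  4|0|1
C(1,2) f=2→J2  4|0|2
+link4  5|0|2
C(4,2) f=2→J2  5|0|3
+link5  6|0|3
R(0,4) f=1→J1  6|1|3
R(2,5) f=1→J1  6|2|3
+link6  7|2|3
P(0,6) f=1→J1  7|3|3
+link7  8|3|3
R(1,0) f=1→J1  8|4|3
R(3,7) f=1→J1  8|5|3
C(7,1) f=2→J2  8|5|4
M = 3(8−1)−2·5−4 = 21−10−4 = 7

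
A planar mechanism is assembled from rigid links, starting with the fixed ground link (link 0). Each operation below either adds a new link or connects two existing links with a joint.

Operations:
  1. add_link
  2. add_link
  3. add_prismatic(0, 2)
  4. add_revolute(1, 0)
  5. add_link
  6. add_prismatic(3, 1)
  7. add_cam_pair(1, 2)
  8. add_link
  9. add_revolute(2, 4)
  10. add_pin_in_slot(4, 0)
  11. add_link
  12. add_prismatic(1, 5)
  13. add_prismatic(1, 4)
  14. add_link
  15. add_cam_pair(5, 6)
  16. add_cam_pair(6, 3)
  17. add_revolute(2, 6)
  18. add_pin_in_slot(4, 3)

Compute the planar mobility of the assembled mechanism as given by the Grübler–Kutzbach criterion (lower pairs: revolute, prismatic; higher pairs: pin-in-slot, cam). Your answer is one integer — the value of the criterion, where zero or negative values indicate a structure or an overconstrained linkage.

M = -1

ground; <1,0,0>
#1 <2,0,0>
#2 <3,0,0>
P:0↔2 J1 <3,1,0>
R:1↔0 J1 <3,2,0>
#3 <4,2,0>
P:3↔1 J1 <4,3,0>
C:1↔2 J2 <4,3,1>
#4 <5,3,1>
R:2↔4 J1 <5,4,1>
PS:4↔0 J2 <5,4,2>
#5 <6,4,2>
P:1↔5 J1 <6,5,2>
P:1↔4 J1 <6,6,2>
#6 <7,6,2>
C:5↔6 J2 <7,6,3>
C:6↔3 J2 <7,6,4>
R:2↔6 J1 <7,7,4>
PS:4↔3 J2 <7,7,5>
3×6 − 2×7 − 1×5 = -1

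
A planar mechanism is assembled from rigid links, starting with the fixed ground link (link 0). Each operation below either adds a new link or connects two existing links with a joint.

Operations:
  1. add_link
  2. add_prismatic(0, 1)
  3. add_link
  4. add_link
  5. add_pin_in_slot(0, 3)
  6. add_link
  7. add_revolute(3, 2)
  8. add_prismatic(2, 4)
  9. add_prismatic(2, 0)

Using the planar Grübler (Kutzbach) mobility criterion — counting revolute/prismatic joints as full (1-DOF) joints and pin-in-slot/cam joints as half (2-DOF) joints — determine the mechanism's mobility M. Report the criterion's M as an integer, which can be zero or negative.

M = 3

[1;0;0] (link 0 is ground)
L+ [2;0;0]
P(0,1)∈J1 [2;1;0]
L+ [3;1;0]
L+ [4;1;0]
PS(0,3)∈J2 [4;1;1]
L+ [5;1;1]
R(3,2)∈J1 [5;2;1]
P(2,4)∈J1 [5;3;1]
P(2,0)∈J1 [5;4;1]
mobility = 12 − 8 − 1 = 3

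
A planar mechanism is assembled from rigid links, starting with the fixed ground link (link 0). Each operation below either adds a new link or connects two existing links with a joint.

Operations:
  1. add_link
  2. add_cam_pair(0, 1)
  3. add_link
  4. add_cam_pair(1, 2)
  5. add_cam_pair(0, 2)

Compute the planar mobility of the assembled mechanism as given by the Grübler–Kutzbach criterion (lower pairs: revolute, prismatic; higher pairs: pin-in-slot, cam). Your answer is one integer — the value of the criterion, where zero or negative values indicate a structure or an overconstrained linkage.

M = 3

L=1 J1=0 J2=0
add link → L=2 J1=0 J2=0
C@0,1 dof=2 J2 → L=2 J1=0 J2=1
add link → L=3 J1=0 J2=1
C@1,2 dof=2 J2 → L=3 J1=0 J2=2
C@0,2 dof=2 J2 → L=3 J1=0 J2=3
M=3(L−1)−2J1−J2=3·2−2·0−3=3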